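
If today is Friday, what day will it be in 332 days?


Start: Friday (index 4)
(4 + 332) mod 7
= 336 mod 7
= 0
Index 0 → Monday

Monday


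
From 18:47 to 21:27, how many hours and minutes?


End time in minutes: 21×60 + 27 = 1287
Start time in minutes: 18×60 + 47 = 1127
Difference = 1287 - 1127 = 160 minutes
= 2 hours 40 minutes

2h 40m


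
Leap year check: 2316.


Rules: divisible by 4 AND (not by 100 OR by 400)
2316 ÷ 4 = 579 exactly → divisible by 4
2316 ÷ 100 = 23 remainder 16 → not divisible by 100
Divisible by 4 but not by 100 → leap year

Yes


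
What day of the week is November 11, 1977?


Friday

Zeller's congruence:
q=11, m=11, k=77, j=19
h = (11 + ⌊13×12/5⌋ + 77 + ⌊77/4⌋ + ⌊19/4⌋ - 2×19) mod 7
= (11 + 31 + 77 + 19 + 4 - 38) mod 7
= 104 mod 7 = 6
h=6 → Friday


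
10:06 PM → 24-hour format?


Input: 10:06 PM
PM: 10 + 12 = 22

22:06


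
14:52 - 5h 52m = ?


09:00

Start: 892 minutes from midnight
Subtract: 352 minutes
Remaining: 892 - 352 = 540
Hours: 9, Minutes: 0


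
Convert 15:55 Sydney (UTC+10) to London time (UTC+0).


Time difference = UTC+0 - UTC+10 = -10 hours
New hour = (15 -10) mod 24
= 5 mod 24 = 5
Minutes unchanged → 05:55

05:55


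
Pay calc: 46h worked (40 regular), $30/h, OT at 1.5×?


$1470.00

Regular: 40h × $30 = $1200.00
Overtime: 46 - 40 = 6h
OT pay: 6h × $30 × 1.5 = $270.00
Total = $1200.00 + $270.00 = $1470.00


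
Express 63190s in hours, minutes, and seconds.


17h 33m 10s

Hours: 63190 ÷ 3600 = 17 remainder 1990
Minutes: 1990 ÷ 60 = 33 remainder 10
Seconds: 10


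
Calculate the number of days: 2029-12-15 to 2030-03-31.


From December 15, 2029 to March 31, 2030
Rest of December 2029: 31 - 15 = 16
Full months: January 31, February 2030 28
Days into March 2030: 31
Total = 16 + 31 + 28 + 31 = 106 days

106 days


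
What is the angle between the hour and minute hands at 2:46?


Hour hand = 2×30 + 46×0.5 = 83.0°
Minute hand = 46×6 = 276°
Difference = |83.0 - 276| = 193.0°
Since > 180°: 360 - 193.0 = 167.0°

167.0°


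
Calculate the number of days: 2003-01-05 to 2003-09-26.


264 days

From January 5, 2003 to September 26, 2003
Rest of January 2003: 31 - 5 = 26
Full months: February 2003 28, March 31, April 30, May 31, June 30, July 31, August 31
Days into September 2003: 26
Total = 26 + 28 + 31 + 30 + 31 + 30 + 31 + 31 + 26 = 264 days


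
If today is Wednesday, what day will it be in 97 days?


Start: Wednesday (index 2)
(2 + 97) mod 7
= 99 mod 7
= 1
Index 1 → Tuesday

Tuesday


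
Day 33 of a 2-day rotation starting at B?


Shifts: A, B
Start: B (index 1)
Day 33: (1 + 33 - 1) mod 2
= 33 mod 2
= 1
Index 1 → shift B

Shift B


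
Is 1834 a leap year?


Rules: divisible by 4 AND (not by 100 OR by 400)
1834 ÷ 4 = 458 remainder 2 → not divisible by 4
Not divisible by 4 → not a leap year

No


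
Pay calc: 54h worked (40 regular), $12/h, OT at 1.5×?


$732.00

Regular: 40h × $12 = $480.00
Overtime: 54 - 40 = 14h
OT pay: 14h × $12 × 1.5 = $252.00
Total = $480.00 + $252.00 = $732.00


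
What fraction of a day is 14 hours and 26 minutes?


Total minutes: 14×60 + 26 = 866
Day = 24×60 = 1440 minutes
Fraction = 866/1440 ≈ 0.6014
As a percentage: 866/1440 × 100 ≈ 60.14%

0.6014 (60.14%)


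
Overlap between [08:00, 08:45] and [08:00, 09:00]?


Meeting A: 480-525 (in minutes from midnight)
Meeting B: 480-540
Overlap start = max(480, 480) = 480
Overlap end = min(525, 540) = 525
Overlap = max(0, 525 - 480) = 45 min

45 minutes


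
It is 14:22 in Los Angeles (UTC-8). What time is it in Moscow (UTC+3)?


01:22 (next day)

Time difference = UTC+3 - UTC-8 = +11 hours
New hour = (14 + 11) mod 24
= 25 mod 24 = 1
Minutes unchanged → 01:22; 25 ≥ 24 → next day


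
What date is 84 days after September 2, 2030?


Start: September 2, 2030
Add 84 days
September 2 → October 1: 30 - 2 + 1 = 29 days (84 - 29 = 55 left)
October 1 → November 1: 31 - 1 + 1 = 31 days (55 - 31 = 24 left)
November 1 + 24 = November 25, 2030

November 25, 2030


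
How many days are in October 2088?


Month: October (month 10)
October has 31 days

31 days


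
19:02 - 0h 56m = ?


Start: 1142 minutes from midnight
Subtract: 56 minutes
Remaining: 1142 - 56 = 1086
Hours: 18, Minutes: 6

18:06


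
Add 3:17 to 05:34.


Start: 334 minutes from midnight
Add: 197 minutes
Total: 531 minutes
Hours: 531 ÷ 60 = 8 remainder 51

08:51


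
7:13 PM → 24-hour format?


Input: 7:13 PM
PM: 7 + 12 = 19

19:13


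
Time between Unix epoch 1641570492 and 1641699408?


Difference = 1641699408 - 1641570492 = 128916 seconds
In hours: 128916 / 3600 ≈ 35.8
In days: 128916 / 86400 ≈ 1.49

128916 seconds (35.8 hours / 1.49 days)


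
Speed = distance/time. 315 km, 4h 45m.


66.3 km/h

Distance: 315 km
Time: 4h 45m = 285 min = 285/60 = 19/4 hours
Speed = 315 ÷ (19/4) = 315 × 4 / 19 = 1260/19 ≈ 66.3 km/h


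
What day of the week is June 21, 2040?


Thursday

Zeller's congruence:
q=21, m=6, k=40, j=20
h = (21 + ⌊13×7/5⌋ + 40 + ⌊40/4⌋ + ⌊20/4⌋ - 2×20) mod 7
= (21 + 18 + 40 + 10 + 5 - 40) mod 7
= 54 mod 7 = 5
h=5 → Thursday


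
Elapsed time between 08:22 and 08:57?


0h 35m

End time in minutes: 8×60 + 57 = 537
Start time in minutes: 8×60 + 22 = 502
Difference = 537 - 502 = 35 minutes
= 0 hours 35 minutes


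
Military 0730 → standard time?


Hour: 7
7 < 12 → AM

7:30 AM


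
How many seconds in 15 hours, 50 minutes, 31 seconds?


57031 seconds

Hours: 15 × 3600 = 54000
Minutes: 50 × 60 = 3000
Seconds: 31
Total = 54000 + 3000 + 31 = 57031


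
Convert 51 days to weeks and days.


Weeks: 51 ÷ 7 = 7 remainder 2

7 weeks 2 days


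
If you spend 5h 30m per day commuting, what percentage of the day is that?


22.9%

Time: 330 minutes
Day: 1440 minutes
Percentage = (330/1440) × 100 ≈ 22.9%


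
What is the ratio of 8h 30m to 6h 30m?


17:13 (1.31)

Duration 1: 510 minutes
Duration 2: 390 minutes
Ratio = 510:390
GCD = 30
Simplified = 17:13
As a decimal: 17/13 ≈ 1.31


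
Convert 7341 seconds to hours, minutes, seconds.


Hours: 7341 ÷ 3600 = 2 remainder 141
Minutes: 141 ÷ 60 = 2 remainder 21
Seconds: 21

2h 2m 21s


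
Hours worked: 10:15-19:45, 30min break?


Total time = (19×60+45) - (10×60+15)
= 1185 - 615 = 570 min
Minus break: 570 - 30 = 540 min
= 9h 0m

9h 0m (540 minutes)


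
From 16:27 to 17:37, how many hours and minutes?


End time in minutes: 17×60 + 37 = 1057
Start time in minutes: 16×60 + 27 = 987
Difference = 1057 - 987 = 70 minutes
= 1 hours 10 minutes

1h 10m


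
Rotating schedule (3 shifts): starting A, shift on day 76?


Shifts: A, B, C
Start: A (index 0)
Day 76: (0 + 76 - 1) mod 3
= 75 mod 3
= 0
Index 0 → shift A

Shift A


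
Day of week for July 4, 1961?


Tuesday

Zeller's congruence:
q=4, m=7, k=61, j=19
h = (4 + ⌊13×8/5⌋ + 61 + ⌊61/4⌋ + ⌊19/4⌋ - 2×19) mod 7
= (4 + 20 + 61 + 15 + 4 - 38) mod 7
= 66 mod 7 = 3
h=3 → Tuesday


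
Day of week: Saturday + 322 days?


Saturday

Start: Saturday (index 5)
(5 + 322) mod 7
= 327 mod 7
= 5
Index 5 → Saturday


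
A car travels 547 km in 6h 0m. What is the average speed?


91.2 km/h

Distance: 547 km
Time: 6 hours
Speed = 547 / 6 ≈ 91.2 km/h


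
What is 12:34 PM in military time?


Input: 12:34 PM
12 PM → 12 (noon)

12:34


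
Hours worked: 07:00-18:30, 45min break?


Total time = (18×60+30) - (7×60+0)
= 1110 - 420 = 690 min
Minus break: 690 - 45 = 645 min
= 10h 45m

10h 45m (645 minutes)


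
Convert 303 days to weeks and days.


Weeks: 303 ÷ 7 = 43 remainder 2

43 weeks 2 days


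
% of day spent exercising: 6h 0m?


25.0%

Time: 360 minutes
Day: 1440 minutes
Percentage = (360/1440) × 100 = 25.0%


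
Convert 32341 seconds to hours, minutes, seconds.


Hours: 32341 ÷ 3600 = 8 remainder 3541
Minutes: 3541 ÷ 60 = 59 remainder 1
Seconds: 1

8h 59m 1s


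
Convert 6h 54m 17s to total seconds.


Hours: 6 × 3600 = 21600
Minutes: 54 × 60 = 3240
Seconds: 17
Total = 21600 + 3240 + 17 = 24857

24857 seconds


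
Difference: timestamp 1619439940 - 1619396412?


Difference = 1619439940 - 1619396412 = 43528 seconds
In hours: 43528 / 3600 ≈ 12.1
In days: 43528 / 86400 ≈ 0.50

43528 seconds (12.1 hours / 0.50 days)


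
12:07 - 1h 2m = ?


Start: 727 minutes from midnight
Subtract: 62 minutes
Remaining: 727 - 62 = 665
Hours: 11, Minutes: 5

11:05


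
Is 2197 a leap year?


Rules: divisible by 4 AND (not by 100 OR by 400)
2197 ÷ 4 = 549 remainder 1 → not divisible by 4
Not divisible by 4 → not a leap year

No


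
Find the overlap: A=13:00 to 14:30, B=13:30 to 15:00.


Meeting A: 780-870 (in minutes from midnight)
Meeting B: 810-900
Overlap start = max(780, 810) = 810
Overlap end = min(870, 900) = 870
Overlap = max(0, 870 - 810) = 60 min

60 minutes


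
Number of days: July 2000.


Month: July (month 7)
July has 31 days

31 days


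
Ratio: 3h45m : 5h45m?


15:23 (0.65)

Duration 1: 225 minutes
Duration 2: 345 minutes
Ratio = 225:345
GCD = 15
Simplified = 15:23
As a decimal: 15/23 ≈ 0.65


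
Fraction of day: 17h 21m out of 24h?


Total minutes: 17×60 + 21 = 1041
Day = 24×60 = 1440 minutes
Fraction = 1041/1440 ≈ 0.7229
As a percentage: 1041/1440 × 100 ≈ 72.29%

0.7229 (72.29%)


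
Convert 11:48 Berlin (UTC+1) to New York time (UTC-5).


Time difference = UTC-5 - UTC+1 = -6 hours
New hour = (11 -6) mod 24
= 5 mod 24 = 5
Minutes unchanged → 05:48

05:48


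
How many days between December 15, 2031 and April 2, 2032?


From December 15, 2031 to April 2, 2032
Rest of December 2031: 31 - 15 = 16
Full months: January 31, February 2032 29, March 31
Days into April 2032: 2
Total = 16 + 31 + 29 + 31 + 2 = 109 days

109 days


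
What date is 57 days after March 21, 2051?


May 17, 2051

Start: March 21, 2051
Add 57 days
March 21 → April 1: 31 - 21 + 1 = 11 days (57 - 11 = 46 left)
April 1 → May 1: 30 - 1 + 1 = 30 days (46 - 30 = 16 left)
May 1 + 16 = May 17, 2051


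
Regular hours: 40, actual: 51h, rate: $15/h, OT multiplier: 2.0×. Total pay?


$930.00

Regular: 40h × $15 = $600.00
Overtime: 51 - 40 = 11h
OT pay: 11h × $15 × 2.0 = $330.00
Total = $600.00 + $330.00 = $930.00


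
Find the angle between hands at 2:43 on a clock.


176.5°

Hour hand = 2×30 + 43×0.5 = 81.5°
Minute hand = 43×6 = 258°
Difference = |81.5 - 258| = 176.5°


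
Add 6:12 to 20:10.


Start: 1210 minutes from midnight
Add: 372 minutes
Total: 1582 minutes
Hours: 1582 ÷ 60 = 26 remainder 22
26 ≥ 24 → 26 - 24 = 2 (next day)

02:22 (next day)


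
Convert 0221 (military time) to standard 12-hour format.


Hour: 2
2 < 12 → AM

2:21 AM


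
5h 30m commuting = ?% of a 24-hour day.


22.9%

Time: 330 minutes
Day: 1440 minutes
Percentage = (330/1440) × 100 ≈ 22.9%


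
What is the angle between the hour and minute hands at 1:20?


80.0°

Hour hand = 1×30 + 20×0.5 = 40.0°
Minute hand = 20×6 = 120°
Difference = |40.0 - 120| = 80.0°


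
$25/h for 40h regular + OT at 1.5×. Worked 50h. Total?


Regular: 40h × $25 = $1000.00
Overtime: 50 - 40 = 10h
OT pay: 10h × $25 × 1.5 = $375.00
Total = $1000.00 + $375.00 = $1375.00

$1375.00


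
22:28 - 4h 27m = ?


Start: 1348 minutes from midnight
Subtract: 267 minutes
Remaining: 1348 - 267 = 1081
Hours: 18, Minutes: 1

18:01


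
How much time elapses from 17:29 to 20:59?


3h 30m

End time in minutes: 20×60 + 59 = 1259
Start time in minutes: 17×60 + 29 = 1049
Difference = 1259 - 1049 = 210 minutes
= 3 hours 30 minutes


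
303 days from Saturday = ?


Start: Saturday (index 5)
(5 + 303) mod 7
= 308 mod 7
= 0
Index 0 → Monday

Monday


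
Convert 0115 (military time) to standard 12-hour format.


1:15 AM

Hour: 1
1 < 12 → AM


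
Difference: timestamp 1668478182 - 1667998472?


Difference = 1668478182 - 1667998472 = 479710 seconds
In hours: 479710 / 3600 ≈ 133.3
In days: 479710 / 86400 ≈ 5.55

479710 seconds (133.3 hours / 5.55 days)


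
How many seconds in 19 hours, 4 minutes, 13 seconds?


Hours: 19 × 3600 = 68400
Minutes: 4 × 60 = 240
Seconds: 13
Total = 68400 + 240 + 13 = 68653

68653 seconds


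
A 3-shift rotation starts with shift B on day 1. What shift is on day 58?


Shifts: A, B, C
Start: B (index 1)
Day 58: (1 + 58 - 1) mod 3
= 58 mod 3
= 1
Index 1 → shift B

Shift B


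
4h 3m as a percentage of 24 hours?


0.1688 (16.88%)

Total minutes: 4×60 + 3 = 243
Day = 24×60 = 1440 minutes
Fraction = 243/1440 ≈ 0.1688
As a percentage: 243/1440 × 100 ≈ 16.88%


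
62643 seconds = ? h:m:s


Hours: 62643 ÷ 3600 = 17 remainder 1443
Minutes: 1443 ÷ 60 = 24 remainder 3
Seconds: 3

17h 24m 3s


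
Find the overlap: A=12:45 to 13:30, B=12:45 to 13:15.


Meeting A: 765-810 (in minutes from midnight)
Meeting B: 765-795
Overlap start = max(765, 765) = 765
Overlap end = min(810, 795) = 795
Overlap = max(0, 795 - 765) = 30 min

30 minutes


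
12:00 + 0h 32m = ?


12:32

Start: 720 minutes from midnight
Add: 32 minutes
Total: 752 minutes
Hours: 752 ÷ 60 = 12 remainder 32


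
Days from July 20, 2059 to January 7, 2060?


171 days

From July 20, 2059 to January 7, 2060
Rest of July 2059: 31 - 20 = 11
Full months: August 31, September 30, October 31, November 30, December 31
Days into January 2060: 7
Total = 11 + 31 + 30 + 31 + 30 + 31 + 7 = 171 days


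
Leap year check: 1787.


Rules: divisible by 4 AND (not by 100 OR by 400)
1787 ÷ 4 = 446 remainder 3 → not divisible by 4
Not divisible by 4 → not a leap year

No


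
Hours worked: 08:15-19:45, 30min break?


Total time = (19×60+45) - (8×60+15)
= 1185 - 495 = 690 min
Minus break: 690 - 30 = 660 min
= 11h 0m

11h 0m (660 minutes)


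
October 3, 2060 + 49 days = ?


November 21, 2060

Start: October 3, 2060
Add 49 days
October 3 → November 1: 31 - 3 + 1 = 29 days (49 - 29 = 20 left)
November 1 + 20 = November 21, 2060


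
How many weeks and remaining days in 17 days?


2 weeks 3 days

Weeks: 17 ÷ 7 = 2 remainder 3


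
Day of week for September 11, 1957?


Zeller's congruence:
q=11, m=9, k=57, j=19
h = (11 + ⌊13×10/5⌋ + 57 + ⌊57/4⌋ + ⌊19/4⌋ - 2×19) mod 7
= (11 + 26 + 57 + 14 + 4 - 38) mod 7
= 74 mod 7 = 4
h=4 → Wednesday

Wednesday


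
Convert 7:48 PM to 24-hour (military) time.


Input: 7:48 PM
PM: 7 + 12 = 19

19:48


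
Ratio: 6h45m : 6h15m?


27:25 (1.08)

Duration 1: 405 minutes
Duration 2: 375 minutes
Ratio = 405:375
GCD = 15
Simplified = 27:25
As a decimal: 27/25 = 1.08


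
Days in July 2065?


31 days

Month: July (month 7)
July has 31 days


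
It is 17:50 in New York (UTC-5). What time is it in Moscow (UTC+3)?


01:50 (next day)

Time difference = UTC+3 - UTC-5 = +8 hours
New hour = (17 + 8) mod 24
= 25 mod 24 = 1
Minutes unchanged → 01:50; 25 ≥ 24 → next day


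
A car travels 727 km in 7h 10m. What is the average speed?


Distance: 727 km
Time: 7h 10m = 430 min = 430/60 = 43/6 hours
Speed = 727 ÷ (43/6) = 727 × 6 / 43 = 4362/43 ≈ 101.4 km/h

101.4 km/h


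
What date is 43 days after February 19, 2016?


Start: February 19, 2016
Add 43 days
February 19 → March 1: 29 - 19 + 1 = 11 days (43 - 11 = 32 left)
March 1 → April 1: 31 - 1 + 1 = 31 days (32 - 31 = 1 left)
April 1 + 1 = April 2, 2016

April 2, 2016


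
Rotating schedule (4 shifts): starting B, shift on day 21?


Shift B

Shifts: A, B, C, D
Start: B (index 1)
Day 21: (1 + 21 - 1) mod 4
= 21 mod 4
= 1
Index 1 → shift B


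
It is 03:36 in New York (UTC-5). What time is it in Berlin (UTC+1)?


09:36

Time difference = UTC+1 - UTC-5 = +6 hours
New hour = (3 + 6) mod 24
= 9 mod 24 = 9
Minutes unchanged → 09:36


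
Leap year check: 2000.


Yes

Rules: divisible by 4 AND (not by 100 OR by 400)
2000 ÷ 4 = 500 exactly → divisible by 4
2000 ÷ 100 = 20 exactly → divisible by 100
2000 ÷ 400 = 5 exactly → divisible by 400
Divisible by 400 → leap year


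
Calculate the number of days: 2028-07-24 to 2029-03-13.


232 days

From July 24, 2028 to March 13, 2029
Rest of July 2028: 31 - 24 = 7
Full months: August 31, September 30, October 31, November 30, December 31, January 31, February 2029 28
Days into March 2029: 13
Total = 7 + 31 + 30 + 31 + 30 + 31 + 31 + 28 + 13 = 232 days


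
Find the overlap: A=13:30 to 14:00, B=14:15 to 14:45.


0 minutes

Meeting A: 810-840 (in minutes from midnight)
Meeting B: 855-885
Overlap start = max(810, 855) = 855
Overlap end = min(840, 885) = 840
Overlap = max(0, 840 - 855) = 0 min


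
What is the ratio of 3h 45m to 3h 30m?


15:14 (1.07)

Duration 1: 225 minutes
Duration 2: 210 minutes
Ratio = 225:210
GCD = 15
Simplified = 15:14
As a decimal: 15/14 ≈ 1.07


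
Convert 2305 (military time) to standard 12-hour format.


Hour: 23
23 - 12 = 11 → PM

11:05 PM


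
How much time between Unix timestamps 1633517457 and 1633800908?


283451 seconds (78.7 hours / 3.28 days)

Difference = 1633800908 - 1633517457 = 283451 seconds
In hours: 283451 / 3600 ≈ 78.7
In days: 283451 / 86400 ≈ 3.28


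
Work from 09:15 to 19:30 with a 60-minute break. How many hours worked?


9h 15m (555 minutes)

Total time = (19×60+30) - (9×60+15)
= 1170 - 555 = 615 min
Minus break: 615 - 60 = 555 min
= 9h 15m


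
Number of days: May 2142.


31 days

Month: May (month 5)
May has 31 days


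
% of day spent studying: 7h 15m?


30.2%

Time: 435 minutes
Day: 1440 minutes
Percentage = (435/1440) × 100 ≈ 30.2%


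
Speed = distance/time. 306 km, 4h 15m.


72.0 km/h

Distance: 306 km
Time: 4h 15m = 255 min = 255/60 = 17/4 hours
Speed = 306 ÷ (17/4) = 306 × 4 / 17 = 1224/17 = 72.0 km/h


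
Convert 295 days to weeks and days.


42 weeks 1 days

Weeks: 295 ÷ 7 = 42 remainder 1


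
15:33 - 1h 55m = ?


13:38

Start: 933 minutes from midnight
Subtract: 115 minutes
Remaining: 933 - 115 = 818
Hours: 13, Minutes: 38


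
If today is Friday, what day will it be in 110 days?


Wednesday

Start: Friday (index 4)
(4 + 110) mod 7
= 114 mod 7
= 2
Index 2 → Wednesday


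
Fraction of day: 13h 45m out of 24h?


Total minutes: 13×60 + 45 = 825
Day = 24×60 = 1440 minutes
Fraction = 825/1440 ≈ 0.5729
As a percentage: 825/1440 × 100 ≈ 57.29%

0.5729 (57.29%)


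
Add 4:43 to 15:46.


Start: 946 minutes from midnight
Add: 283 minutes
Total: 1229 minutes
Hours: 1229 ÷ 60 = 20 remainder 29

20:29


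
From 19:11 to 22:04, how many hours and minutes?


End time in minutes: 22×60 + 4 = 1324
Start time in minutes: 19×60 + 11 = 1151
Difference = 1324 - 1151 = 173 minutes
= 2 hours 53 minutes

2h 53m


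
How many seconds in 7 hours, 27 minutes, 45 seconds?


Hours: 7 × 3600 = 25200
Minutes: 27 × 60 = 1620
Seconds: 45
Total = 25200 + 1620 + 45 = 26865

26865 seconds


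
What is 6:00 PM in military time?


Input: 6:00 PM
PM: 6 + 12 = 18

18:00


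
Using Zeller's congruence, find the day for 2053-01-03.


Friday

Zeller's congruence:
q=3, m=13, k=52, j=20
h = (3 + ⌊13×14/5⌋ + 52 + ⌊52/4⌋ + ⌊20/4⌋ - 2×20) mod 7
= (3 + 36 + 52 + 13 + 5 - 40) mod 7
= 69 mod 7 = 6
h=6 → Friday


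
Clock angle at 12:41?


Hour hand (12 ≡ 0 on the dial): 0×30 + 41×0.5 = 20.5°
Minute hand = 41×6 = 246°
Difference = |20.5 - 246| = 225.5°
Since > 180°: 360 - 225.5 = 134.5°

134.5°


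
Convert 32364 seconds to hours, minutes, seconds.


Hours: 32364 ÷ 3600 = 8 remainder 3564
Minutes: 3564 ÷ 60 = 59 remainder 24
Seconds: 24

8h 59m 24s


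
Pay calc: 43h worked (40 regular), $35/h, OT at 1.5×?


Regular: 40h × $35 = $1400.00
Overtime: 43 - 40 = 3h
OT pay: 3h × $35 × 1.5 = $157.50
Total = $1400.00 + $157.50 = $1557.50

$1557.50


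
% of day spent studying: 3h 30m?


14.6%

Time: 210 minutes
Day: 1440 minutes
Percentage = (210/1440) × 100 ≈ 14.6%


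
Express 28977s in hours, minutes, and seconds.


8h 2m 57s

Hours: 28977 ÷ 3600 = 8 remainder 177
Minutes: 177 ÷ 60 = 2 remainder 57
Seconds: 57


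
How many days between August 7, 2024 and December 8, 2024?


From August 7, 2024 to December 8, 2024
Rest of August 2024: 31 - 7 = 24
Full months: September 30, October 31, November 30
Days into December 2024: 8
Total = 24 + 30 + 31 + 30 + 8 = 123 days

123 days


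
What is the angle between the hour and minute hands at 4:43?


116.5°

Hour hand = 4×30 + 43×0.5 = 141.5°
Minute hand = 43×6 = 258°
Difference = |141.5 - 258| = 116.5°


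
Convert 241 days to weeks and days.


34 weeks 3 days

Weeks: 241 ÷ 7 = 34 remainder 3


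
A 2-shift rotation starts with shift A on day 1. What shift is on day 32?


Shift B

Shifts: A, B
Start: A (index 0)
Day 32: (0 + 32 - 1) mod 2
= 31 mod 2
= 1
Index 1 → shift B


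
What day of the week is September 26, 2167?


Zeller's congruence:
q=26, m=9, k=67, j=21
h = (26 + ⌊13×10/5⌋ + 67 + ⌊67/4⌋ + ⌊21/4⌋ - 2×21) mod 7
= (26 + 26 + 67 + 16 + 5 - 42) mod 7
= 98 mod 7 = 0
h=0 → Saturday

Saturday


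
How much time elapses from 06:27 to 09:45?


End time in minutes: 9×60 + 45 = 585
Start time in minutes: 6×60 + 27 = 387
Difference = 585 - 387 = 198 minutes
= 3 hours 18 minutes

3h 18m


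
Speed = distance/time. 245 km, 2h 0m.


122.5 km/h

Distance: 245 km
Time: 2 hours
Speed = 245 / 2 = 122.5 km/h


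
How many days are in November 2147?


30 days

Month: November (month 11)
November has 30 days


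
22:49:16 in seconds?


Hours: 22 × 3600 = 79200
Minutes: 49 × 60 = 2940
Seconds: 16
Total = 79200 + 2940 + 16 = 82156

82156 seconds


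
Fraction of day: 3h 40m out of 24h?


0.1528 (15.28%)

Total minutes: 3×60 + 40 = 220
Day = 24×60 = 1440 minutes
Fraction = 220/1440 ≈ 0.1528
As a percentage: 220/1440 × 100 ≈ 15.28%


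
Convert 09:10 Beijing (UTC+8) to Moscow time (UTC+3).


Time difference = UTC+3 - UTC+8 = -5 hours
New hour = (9 -5) mod 24
= 4 mod 24 = 4
Minutes unchanged → 04:10

04:10


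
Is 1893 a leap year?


Rules: divisible by 4 AND (not by 100 OR by 400)
1893 ÷ 4 = 473 remainder 1 → not divisible by 4
Not divisible by 4 → not a leap year

No


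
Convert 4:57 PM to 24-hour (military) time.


16:57

Input: 4:57 PM
PM: 4 + 12 = 16


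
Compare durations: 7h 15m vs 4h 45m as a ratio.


Duration 1: 435 minutes
Duration 2: 285 minutes
Ratio = 435:285
GCD = 15
Simplified = 29:19
As a decimal: 29/19 ≈ 1.53

29:19 (1.53)


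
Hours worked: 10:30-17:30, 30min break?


6h 30m (390 minutes)

Total time = (17×60+30) - (10×60+30)
= 1050 - 630 = 420 min
Minus break: 420 - 30 = 390 min
= 6h 30m


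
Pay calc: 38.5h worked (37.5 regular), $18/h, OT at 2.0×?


Regular: 37.5h × $18 = $675.00
Overtime: 38.5 - 37.5 = 1.0h
OT pay: 1.0h × $18 × 2.0 = $36.00
Total = $675.00 + $36.00 = $711.00

$711.00


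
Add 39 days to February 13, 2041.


Start: February 13, 2041
Add 39 days
February 13 → March 1: 28 - 13 + 1 = 16 days (39 - 16 = 23 left)
March 1 + 23 = March 24, 2041

March 24, 2041


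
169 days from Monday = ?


Start: Monday (index 0)
(0 + 169) mod 7
= 169 mod 7
= 1
Index 1 → Tuesday

Tuesday


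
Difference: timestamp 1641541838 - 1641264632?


277206 seconds (77.0 hours / 3.21 days)

Difference = 1641541838 - 1641264632 = 277206 seconds
In hours: 277206 / 3600 ≈ 77.0
In days: 277206 / 86400 ≈ 3.21


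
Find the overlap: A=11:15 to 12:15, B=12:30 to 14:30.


0 minutes

Meeting A: 675-735 (in minutes from midnight)
Meeting B: 750-870
Overlap start = max(675, 750) = 750
Overlap end = min(735, 870) = 735
Overlap = max(0, 735 - 750) = 0 min


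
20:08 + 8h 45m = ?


04:53 (next day)

Start: 1208 minutes from midnight
Add: 525 minutes
Total: 1733 minutes
Hours: 1733 ÷ 60 = 28 remainder 53
28 ≥ 24 → 28 - 24 = 4 (next day)


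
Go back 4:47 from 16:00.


Start: 960 minutes from midnight
Subtract: 287 minutes
Remaining: 960 - 287 = 673
Hours: 11, Minutes: 13

11:13


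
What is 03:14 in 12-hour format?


3:14 AM

Hour: 3
3 < 12 → AM


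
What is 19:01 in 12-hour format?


Hour: 19
19 - 12 = 7 → PM

7:01 PM


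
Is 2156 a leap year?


Rules: divisible by 4 AND (not by 100 OR by 400)
2156 ÷ 4 = 539 exactly → divisible by 4
2156 ÷ 100 = 21 remainder 56 → not divisible by 100
Divisible by 4 but not by 100 → leap year

Yes


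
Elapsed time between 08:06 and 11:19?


End time in minutes: 11×60 + 19 = 679
Start time in minutes: 8×60 + 6 = 486
Difference = 679 - 486 = 193 minutes
= 3 hours 13 minutes

3h 13m


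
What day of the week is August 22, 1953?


Zeller's congruence:
q=22, m=8, k=53, j=19
h = (22 + ⌊13×9/5⌋ + 53 + ⌊53/4⌋ + ⌊19/4⌋ - 2×19) mod 7
= (22 + 23 + 53 + 13 + 4 - 38) mod 7
= 77 mod 7 = 0
h=0 → Saturday

Saturday


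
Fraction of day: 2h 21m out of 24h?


Total minutes: 2×60 + 21 = 141
Day = 24×60 = 1440 minutes
Fraction = 141/1440 ≈ 0.0979
As a percentage: 141/1440 × 100 ≈ 9.79%

0.0979 (9.79%)


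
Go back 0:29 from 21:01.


20:32

Start: 1261 minutes from midnight
Subtract: 29 minutes
Remaining: 1261 - 29 = 1232
Hours: 20, Minutes: 32


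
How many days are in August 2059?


31 days

Month: August (month 8)
August has 31 days


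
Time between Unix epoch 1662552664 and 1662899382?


346718 seconds (96.3 hours / 4.01 days)

Difference = 1662899382 - 1662552664 = 346718 seconds
In hours: 346718 / 3600 ≈ 96.3
In days: 346718 / 86400 ≈ 4.01


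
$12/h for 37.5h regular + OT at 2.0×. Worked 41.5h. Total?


$546.00

Regular: 37.5h × $12 = $450.00
Overtime: 41.5 - 37.5 = 4.0h
OT pay: 4.0h × $12 × 2.0 = $96.00
Total = $450.00 + $96.00 = $546.00


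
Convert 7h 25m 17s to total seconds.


Hours: 7 × 3600 = 25200
Minutes: 25 × 60 = 1500
Seconds: 17
Total = 25200 + 1500 + 17 = 26717

26717 seconds


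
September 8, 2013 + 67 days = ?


November 14, 2013

Start: September 8, 2013
Add 67 days
September 8 → October 1: 30 - 8 + 1 = 23 days (67 - 23 = 44 left)
October 1 → November 1: 31 - 1 + 1 = 31 days (44 - 31 = 13 left)
November 1 + 13 = November 14, 2013


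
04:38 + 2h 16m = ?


06:54

Start: 278 minutes from midnight
Add: 136 minutes
Total: 414 minutes
Hours: 414 ÷ 60 = 6 remainder 54


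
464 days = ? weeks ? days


Weeks: 464 ÷ 7 = 66 remainder 2

66 weeks 2 days


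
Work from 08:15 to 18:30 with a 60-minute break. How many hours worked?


9h 15m (555 minutes)

Total time = (18×60+30) - (8×60+15)
= 1110 - 495 = 615 min
Minus break: 615 - 60 = 555 min
= 9h 15m


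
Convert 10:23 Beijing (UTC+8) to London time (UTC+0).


Time difference = UTC+0 - UTC+8 = -8 hours
New hour = (10 -8) mod 24
= 2 mod 24 = 2
Minutes unchanged → 02:23

02:23


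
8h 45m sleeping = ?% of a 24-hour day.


Time: 525 minutes
Day: 1440 minutes
Percentage = (525/1440) × 100 ≈ 36.5%

36.5%


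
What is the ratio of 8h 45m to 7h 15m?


35:29 (1.21)

Duration 1: 525 minutes
Duration 2: 435 minutes
Ratio = 525:435
GCD = 15
Simplified = 35:29
As a decimal: 35/29 ≈ 1.21


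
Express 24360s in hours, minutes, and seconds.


Hours: 24360 ÷ 3600 = 6 remainder 2760
Minutes: 2760 ÷ 60 = 46 remainder 0
Seconds: 0

6h 46m 0s


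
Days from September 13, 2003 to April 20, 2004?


220 days

From September 13, 2003 to April 20, 2004
Rest of September 2003: 30 - 13 = 17
Full months: October 31, November 30, December 31, January 31, February 2004 29, March 31
Days into April 2004: 20
Total = 17 + 31 + 30 + 31 + 31 + 29 + 31 + 20 = 220 days


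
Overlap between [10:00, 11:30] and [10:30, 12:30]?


Meeting A: 600-690 (in minutes from midnight)
Meeting B: 630-750
Overlap start = max(600, 630) = 630
Overlap end = min(690, 750) = 690
Overlap = max(0, 690 - 630) = 60 min

60 minutes


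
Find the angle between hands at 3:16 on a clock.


Hour hand = 3×30 + 16×0.5 = 98.0°
Minute hand = 16×6 = 96°
Difference = |98.0 - 96| = 2.0°

2.0°


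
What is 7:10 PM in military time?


19:10

Input: 7:10 PM
PM: 7 + 12 = 19


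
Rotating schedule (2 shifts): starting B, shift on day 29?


Shifts: A, B
Start: B (index 1)
Day 29: (1 + 29 - 1) mod 2
= 29 mod 2
= 1
Index 1 → shift B

Shift B


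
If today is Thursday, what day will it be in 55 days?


Start: Thursday (index 3)
(3 + 55) mod 7
= 58 mod 7
= 2
Index 2 → Wednesday

Wednesday


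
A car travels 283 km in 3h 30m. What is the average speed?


80.9 km/h

Distance: 283 km
Time: 3h 30m = 210 min = 210/60 = 7/2 hours
Speed = 283 ÷ (7/2) = 283 × 2 / 7 = 566/7 ≈ 80.9 km/h


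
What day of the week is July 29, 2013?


Monday

Zeller's congruence:
q=29, m=7, k=13, j=20
h = (29 + ⌊13×8/5⌋ + 13 + ⌊13/4⌋ + ⌊20/4⌋ - 2×20) mod 7
= (29 + 20 + 13 + 3 + 5 - 40) mod 7
= 30 mod 7 = 2
h=2 → Monday


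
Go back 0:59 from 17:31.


16:32

Start: 1051 minutes from midnight
Subtract: 59 minutes
Remaining: 1051 - 59 = 992
Hours: 16, Minutes: 32


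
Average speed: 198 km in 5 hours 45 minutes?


Distance: 198 km
Time: 5h 45m = 345 min = 345/60 = 23/4 hours
Speed = 198 ÷ (23/4) = 198 × 4 / 23 = 792/23 ≈ 34.4 km/h

34.4 km/h


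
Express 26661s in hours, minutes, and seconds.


7h 24m 21s

Hours: 26661 ÷ 3600 = 7 remainder 1461
Minutes: 1461 ÷ 60 = 24 remainder 21
Seconds: 21


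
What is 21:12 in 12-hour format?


9:12 PM

Hour: 21
21 - 12 = 9 → PM


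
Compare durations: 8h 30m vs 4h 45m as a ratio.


34:19 (1.79)

Duration 1: 510 minutes
Duration 2: 285 minutes
Ratio = 510:285
GCD = 15
Simplified = 34:19
As a decimal: 34/19 ≈ 1.79


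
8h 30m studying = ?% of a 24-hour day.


35.4%

Time: 510 minutes
Day: 1440 minutes
Percentage = (510/1440) × 100 ≈ 35.4%


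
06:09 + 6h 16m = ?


12:25

Start: 369 minutes from midnight
Add: 376 minutes
Total: 745 minutes
Hours: 745 ÷ 60 = 12 remainder 25


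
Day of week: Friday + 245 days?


Friday

Start: Friday (index 4)
(4 + 245) mod 7
= 249 mod 7
= 4
Index 4 → Friday


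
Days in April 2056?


Month: April (month 4)
April has 30 days

30 days


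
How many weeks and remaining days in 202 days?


Weeks: 202 ÷ 7 = 28 remainder 6

28 weeks 6 days


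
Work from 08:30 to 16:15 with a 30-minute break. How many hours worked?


7h 15m (435 minutes)

Total time = (16×60+15) - (8×60+30)
= 975 - 510 = 465 min
Minus break: 465 - 30 = 435 min
= 7h 15m


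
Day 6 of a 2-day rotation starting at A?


Shift B

Shifts: A, B
Start: A (index 0)
Day 6: (0 + 6 - 1) mod 2
= 5 mod 2
= 1
Index 1 → shift B


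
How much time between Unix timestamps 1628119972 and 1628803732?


Difference = 1628803732 - 1628119972 = 683760 seconds
In hours: 683760 / 3600 ≈ 189.9
In days: 683760 / 86400 ≈ 7.91

683760 seconds (189.9 hours / 7.91 days)


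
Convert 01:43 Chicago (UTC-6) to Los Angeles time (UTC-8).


23:43 (previous day)

Time difference = UTC-8 - UTC-6 = -2 hours
New hour = (1 -2) mod 24
= -1 mod 24 = 23
Minutes unchanged → 23:43; -1 < 0 → previous day


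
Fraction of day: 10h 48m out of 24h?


0.4500 (45.00%)

Total minutes: 10×60 + 48 = 648
Day = 24×60 = 1440 minutes
Fraction = 648/1440 = 0.4500
As a percentage: 648/1440 × 100 = 45.00%


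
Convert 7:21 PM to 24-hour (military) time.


19:21

Input: 7:21 PM
PM: 7 + 12 = 19


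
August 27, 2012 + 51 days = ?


Start: August 27, 2012
Add 51 days
August 27 → September 1: 31 - 27 + 1 = 5 days (51 - 5 = 46 left)
September 1 → October 1: 30 - 1 + 1 = 30 days (46 - 30 = 16 left)
October 1 + 16 = October 17, 2012

October 17, 2012


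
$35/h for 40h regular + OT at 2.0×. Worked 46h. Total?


$1820.00

Regular: 40h × $35 = $1400.00
Overtime: 46 - 40 = 6h
OT pay: 6h × $35 × 2.0 = $420.00
Total = $1400.00 + $420.00 = $1820.00


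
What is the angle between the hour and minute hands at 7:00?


150.0°

Hour hand = 7×30 + 0×0.5 = 210.0°
Minute hand = 0×6 = 0°
Difference = |210.0 - 0| = 210.0°
Since > 180°: 360 - 210.0 = 150.0°


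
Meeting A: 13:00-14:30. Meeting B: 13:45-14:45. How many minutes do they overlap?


45 minutes

Meeting A: 780-870 (in minutes from midnight)
Meeting B: 825-885
Overlap start = max(780, 825) = 825
Overlap end = min(870, 885) = 870
Overlap = max(0, 870 - 825) = 45 min


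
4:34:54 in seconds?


16494 seconds

Hours: 4 × 3600 = 14400
Minutes: 34 × 60 = 2040
Seconds: 54
Total = 14400 + 2040 + 54 = 16494


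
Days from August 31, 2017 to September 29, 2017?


From August 31, 2017 to September 29, 2017
Rest of August 2017: 31 - 31 = 0
Days into September 2017: 29
Total = 0 + 29 = 29 days

29 days


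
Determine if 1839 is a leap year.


No

Rules: divisible by 4 AND (not by 100 OR by 400)
1839 ÷ 4 = 459 remainder 3 → not divisible by 4
Not divisible by 4 → not a leap year


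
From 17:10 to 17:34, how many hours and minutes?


End time in minutes: 17×60 + 34 = 1054
Start time in minutes: 17×60 + 10 = 1030
Difference = 1054 - 1030 = 24 minutes
= 0 hours 24 minutes

0h 24m


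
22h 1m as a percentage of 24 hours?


Total minutes: 22×60 + 1 = 1321
Day = 24×60 = 1440 minutes
Fraction = 1321/1440 ≈ 0.9174
As a percentage: 1321/1440 × 100 ≈ 91.74%

0.9174 (91.74%)


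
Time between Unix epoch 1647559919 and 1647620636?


60717 seconds (16.9 hours / 0.70 days)

Difference = 1647620636 - 1647559919 = 60717 seconds
In hours: 60717 / 3600 ≈ 16.9
In days: 60717 / 86400 ≈ 0.70


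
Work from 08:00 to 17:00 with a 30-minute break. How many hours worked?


Total time = (17×60+0) - (8×60+0)
= 1020 - 480 = 540 min
Minus break: 540 - 30 = 510 min
= 8h 30m

8h 30m (510 minutes)


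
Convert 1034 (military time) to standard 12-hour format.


Hour: 10
10 < 12 → AM

10:34 AM


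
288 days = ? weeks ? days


41 weeks 1 days

Weeks: 288 ÷ 7 = 41 remainder 1


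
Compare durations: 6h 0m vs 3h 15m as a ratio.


Duration 1: 360 minutes
Duration 2: 195 minutes
Ratio = 360:195
GCD = 15
Simplified = 24:13
As a decimal: 24/13 ≈ 1.85

24:13 (1.85)


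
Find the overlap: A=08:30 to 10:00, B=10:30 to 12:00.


0 minutes

Meeting A: 510-600 (in minutes from midnight)
Meeting B: 630-720
Overlap start = max(510, 630) = 630
Overlap end = min(600, 720) = 600
Overlap = max(0, 600 - 630) = 0 min


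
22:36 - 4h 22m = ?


Start: 1356 minutes from midnight
Subtract: 262 minutes
Remaining: 1356 - 262 = 1094
Hours: 18, Minutes: 14

18:14


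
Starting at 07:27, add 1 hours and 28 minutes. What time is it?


Start: 447 minutes from midnight
Add: 88 minutes
Total: 535 minutes
Hours: 535 ÷ 60 = 8 remainder 55

08:55


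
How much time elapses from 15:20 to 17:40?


End time in minutes: 17×60 + 40 = 1060
Start time in minutes: 15×60 + 20 = 920
Difference = 1060 - 920 = 140 minutes
= 2 hours 20 minutes

2h 20m


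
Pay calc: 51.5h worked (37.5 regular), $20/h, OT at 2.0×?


$1310.00

Regular: 37.5h × $20 = $750.00
Overtime: 51.5 - 37.5 = 14.0h
OT pay: 14.0h × $20 × 2.0 = $560.00
Total = $750.00 + $560.00 = $1310.00


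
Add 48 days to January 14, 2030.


Start: January 14, 2030
Add 48 days
January 14 → February 1: 31 - 14 + 1 = 18 days (48 - 18 = 30 left)
February 1 → March 1: 28 - 1 + 1 = 28 days (30 - 28 = 2 left)
March 1 + 2 = March 3, 2030

March 3, 2030


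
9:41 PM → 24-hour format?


21:41

Input: 9:41 PM
PM: 9 + 12 = 21


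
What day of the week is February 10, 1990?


Saturday

Zeller's congruence:
q=10, m=14, k=89, j=19
h = (10 + ⌊13×15/5⌋ + 89 + ⌊89/4⌋ + ⌊19/4⌋ - 2×19) mod 7
= (10 + 39 + 89 + 22 + 4 - 38) mod 7
= 126 mod 7 = 0
h=0 → Saturday


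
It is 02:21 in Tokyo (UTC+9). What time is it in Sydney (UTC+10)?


Time difference = UTC+10 - UTC+9 = +1 hours
New hour = (2 + 1) mod 24
= 3 mod 24 = 3
Minutes unchanged → 03:21

03:21


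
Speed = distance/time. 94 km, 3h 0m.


Distance: 94 km
Time: 3 hours
Speed = 94 / 3 ≈ 31.3 km/h

31.3 km/h


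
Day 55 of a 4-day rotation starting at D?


Shift B

Shifts: A, B, C, D
Start: D (index 3)
Day 55: (3 + 55 - 1) mod 4
= 57 mod 4
= 1
Index 1 → shift B


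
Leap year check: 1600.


Yes

Rules: divisible by 4 AND (not by 100 OR by 400)
1600 ÷ 4 = 400 exactly → divisible by 4
1600 ÷ 100 = 16 exactly → divisible by 100
1600 ÷ 400 = 4 exactly → divisible by 400
Divisible by 400 → leap year


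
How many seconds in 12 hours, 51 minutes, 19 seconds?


46279 seconds

Hours: 12 × 3600 = 43200
Minutes: 51 × 60 = 3060
Seconds: 19
Total = 43200 + 3060 + 19 = 46279


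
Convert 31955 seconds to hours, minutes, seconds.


8h 52m 35s

Hours: 31955 ÷ 3600 = 8 remainder 3155
Minutes: 3155 ÷ 60 = 52 remainder 35
Seconds: 35


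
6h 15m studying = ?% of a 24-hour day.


26.0%

Time: 375 minutes
Day: 1440 minutes
Percentage = (375/1440) × 100 ≈ 26.0%


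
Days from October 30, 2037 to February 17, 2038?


From October 30, 2037 to February 17, 2038
Rest of October 2037: 31 - 30 = 1
Full months: November 30, December 31, January 31
Days into February 2038: 17
Total = 1 + 30 + 31 + 31 + 17 = 110 days

110 days


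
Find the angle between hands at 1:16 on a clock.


58.0°

Hour hand = 1×30 + 16×0.5 = 38.0°
Minute hand = 16×6 = 96°
Difference = |38.0 - 96| = 58.0°


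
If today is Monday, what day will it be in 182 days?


Start: Monday (index 0)
(0 + 182) mod 7
= 182 mod 7
= 0
Index 0 → Monday

Monday


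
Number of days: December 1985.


31 days

Month: December (month 12)
December has 31 days


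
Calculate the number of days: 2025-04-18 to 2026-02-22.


From April 18, 2025 to February 22, 2026
Rest of April 2025: 30 - 18 = 12
Full months: May 31, June 30, July 31, August 31, September 30, October 31, November 30, December 31, January 31
Days into February 2026: 22
Total = 12 + 31 + 30 + 31 + 31 + 30 + 31 + 30 + 31 + 31 + 22 = 310 days

310 days


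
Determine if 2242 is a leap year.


No

Rules: divisible by 4 AND (not by 100 OR by 400)
2242 ÷ 4 = 560 remainder 2 → not divisible by 4
Not divisible by 4 → not a leap year


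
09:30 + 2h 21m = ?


Start: 570 minutes from midnight
Add: 141 minutes
Total: 711 minutes
Hours: 711 ÷ 60 = 11 remainder 51

11:51


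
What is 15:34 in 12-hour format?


Hour: 15
15 - 12 = 3 → PM

3:34 PM


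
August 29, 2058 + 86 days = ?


Start: August 29, 2058
Add 86 days
August 29 → September 1: 31 - 29 + 1 = 3 days (86 - 3 = 83 left)
September 1 → October 1: 30 - 1 + 1 = 30 days (83 - 30 = 53 left)
October 1 → November 1: 31 - 1 + 1 = 31 days (53 - 31 = 22 left)
November 1 + 22 = November 23, 2058

November 23, 2058


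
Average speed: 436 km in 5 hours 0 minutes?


Distance: 436 km
Time: 5 hours
Speed = 436 / 5 = 87.2 km/h

87.2 km/h


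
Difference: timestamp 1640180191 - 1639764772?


415419 seconds (115.4 hours / 4.81 days)

Difference = 1640180191 - 1639764772 = 415419 seconds
In hours: 415419 / 3600 ≈ 115.4
In days: 415419 / 86400 ≈ 4.81


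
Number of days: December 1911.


31 days

Month: December (month 12)
December has 31 days


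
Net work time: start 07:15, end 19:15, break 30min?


Total time = (19×60+15) - (7×60+15)
= 1155 - 435 = 720 min
Minus break: 720 - 30 = 690 min
= 11h 30m

11h 30m (690 minutes)
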